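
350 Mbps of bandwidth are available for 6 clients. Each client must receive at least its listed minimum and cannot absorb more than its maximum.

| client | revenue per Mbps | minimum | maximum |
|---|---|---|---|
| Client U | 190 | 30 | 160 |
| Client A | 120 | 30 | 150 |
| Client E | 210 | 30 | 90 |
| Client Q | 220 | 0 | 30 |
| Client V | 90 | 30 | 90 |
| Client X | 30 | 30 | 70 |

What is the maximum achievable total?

59300

Meeting every minimum uses 30+30+30+0+30+30 = 150 Mbps, leaving 200.
Order the clients by revenue per Mbps: Client Q 220 > Client E 210 > Client U 190 > Client A 120 > Client V 90 > Client X 30.
Client Q: +30 to 30 (cap) — 170 left.
Client E takes 60 more to reach its cap of 90 — 110 left.
Client U has room for 130 more but only 110 remain, so it gets 140.
Total = 190×140 + 120×30 + 210×90 + 220×30 + 90×30 + 30×30 = 59300.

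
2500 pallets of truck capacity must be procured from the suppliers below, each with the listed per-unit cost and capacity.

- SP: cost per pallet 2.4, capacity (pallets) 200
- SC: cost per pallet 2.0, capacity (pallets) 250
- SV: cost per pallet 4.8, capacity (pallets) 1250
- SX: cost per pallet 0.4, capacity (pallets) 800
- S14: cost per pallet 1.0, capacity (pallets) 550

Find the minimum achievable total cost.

5210

Cheapest first:
SX at 0.4: take all 800 pallets → 1700 still needed.
S14 (1.0): use full 550 → 1150 pallets to go.
Take 250 from SC at 2.0 → need 900 more.
SP (2.4): use full 200 → 700 pallets to go.
Take 700 from SV at 4.8 to finish.
Cost = 800×0.4 + 550×1.0 + 250×2.0 + 200×2.4 + 700×4.8 = 5210.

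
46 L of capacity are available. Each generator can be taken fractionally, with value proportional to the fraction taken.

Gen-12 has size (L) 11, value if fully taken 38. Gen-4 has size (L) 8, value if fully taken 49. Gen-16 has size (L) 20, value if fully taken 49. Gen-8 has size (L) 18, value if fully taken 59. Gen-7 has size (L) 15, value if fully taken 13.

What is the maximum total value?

Best value per unit of size first: Gen-4 49/8≈6.12, Gen-12 38/11≈3.45, Gen-8 59/18≈3.28, Gen-16 49/20≈2.45, Gen-7 13/15≈0.867.
Gen-4: take in full, 8 L for value 49 → 38 left.
Take all of Gen-12 (11 L, value 38) → 27 L left.
Take all of Gen-8 (18 L, value 59) → 9 L left.
Only 9 L remain; take 9/20 of Gen-16 for value 49×9/20 = 22.05.
Total value = 168.05.

168.05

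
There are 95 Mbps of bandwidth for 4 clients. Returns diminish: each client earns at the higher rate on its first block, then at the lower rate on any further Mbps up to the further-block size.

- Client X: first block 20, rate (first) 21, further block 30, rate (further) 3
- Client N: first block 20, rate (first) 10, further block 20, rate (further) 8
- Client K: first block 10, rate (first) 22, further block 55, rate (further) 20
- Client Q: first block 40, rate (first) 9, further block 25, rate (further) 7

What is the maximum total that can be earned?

1840

Order all 8 blocks by rate: Client K/first 22 > Client X/first 21 > Client K/second 20 > Client N/first 10 > Client Q/first 9 > Client N/second 8 > Client Q/second 7 > Client X/second 3.
Client K/first (22): +10 ; 85 left.
Client X/first (21): +20 ; 65 left.
Client K second at 20: fill all 55 ; 10 left.
Client N/first: +10 of 20 at 10; pool empty.
Total = 22×10 + 21×20 + 20×55 + 10×10 = 1840.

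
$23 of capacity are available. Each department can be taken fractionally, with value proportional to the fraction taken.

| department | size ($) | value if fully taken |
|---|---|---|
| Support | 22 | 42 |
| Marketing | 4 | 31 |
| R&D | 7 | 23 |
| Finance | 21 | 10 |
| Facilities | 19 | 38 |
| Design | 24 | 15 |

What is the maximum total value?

Sort by value density: Marketing 31/4≈7.75, R&D 23/7≈3.29, Facilities 38/19≈2, Support 42/22≈1.91, Design 15/24≈0.625, Finance 10/21≈0.476.
Take all of Marketing (4 $, value 31) ; 19 $ left.
Take all of R&D (7 $, value 23) ; 12 $ left.
Only 12 $ remain; take 12/19 of Facilities for value 38×12/19 = 24.
Total value = 78.

78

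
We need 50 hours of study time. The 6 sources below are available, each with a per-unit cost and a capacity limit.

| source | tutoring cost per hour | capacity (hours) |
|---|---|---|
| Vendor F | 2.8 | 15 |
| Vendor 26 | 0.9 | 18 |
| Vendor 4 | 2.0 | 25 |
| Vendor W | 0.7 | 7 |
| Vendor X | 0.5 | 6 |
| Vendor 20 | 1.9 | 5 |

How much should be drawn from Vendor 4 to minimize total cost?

Cheapest first:
Vendor X (0.5): use full 6 ; 44 hours to go.
Vendor W (0.7): use full 7 ; 37 hours to go.
Take 18 from Vendor 26 at 0.9 ; need 19 more.
Vendor 20 (1.9): use full 5 ; 14 hours to go.
Vendor 4 (2.0): take the remaining 14 ; done.
Vendor F: unused.

14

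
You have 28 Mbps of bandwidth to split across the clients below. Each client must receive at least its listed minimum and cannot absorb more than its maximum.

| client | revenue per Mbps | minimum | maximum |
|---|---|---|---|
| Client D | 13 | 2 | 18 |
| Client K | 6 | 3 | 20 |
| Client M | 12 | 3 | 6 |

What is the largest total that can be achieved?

Meeting every minimum uses 2+3+3 = 8 Mbps, leaving 20.
Order the clients by revenue per Mbps: Client D 13 > Client M 12 > Client K 6.
Client D: +16 to 18 (cap) → 4 left.
Client M takes 3 more to reach its cap of 6 → 1 left.
Client K: +1 (room for 17) → 4. Pool exhausted.
Total = 13×18 + 6×4 + 12×6 = 330.

330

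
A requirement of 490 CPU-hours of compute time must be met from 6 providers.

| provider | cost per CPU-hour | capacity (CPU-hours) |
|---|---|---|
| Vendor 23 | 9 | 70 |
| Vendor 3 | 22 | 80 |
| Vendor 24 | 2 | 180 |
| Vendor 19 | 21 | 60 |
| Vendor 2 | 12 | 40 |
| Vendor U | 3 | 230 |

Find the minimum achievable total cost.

1800

Fill from the cheapest provider first.
Take 180 from Vendor 24 at 2 → need 310 more.
Take 230 from Vendor U at 3 → need 80 more.
Take 70 from Vendor 23 at 9 → need 10 more.
Take 10 from Vendor 2 at 12 to finish.
Vendor 19, Vendor 3: unused.
Cost = 180×2 + 230×3 + 70×9 + 10×12 = 1800.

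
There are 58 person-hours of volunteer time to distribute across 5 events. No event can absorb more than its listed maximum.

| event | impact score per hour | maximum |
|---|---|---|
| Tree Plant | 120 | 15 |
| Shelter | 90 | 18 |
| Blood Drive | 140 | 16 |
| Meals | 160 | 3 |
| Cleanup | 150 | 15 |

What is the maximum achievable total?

Highest impact score per hour first: Meals 160 > Cleanup 150 > Blood Drive 140 > Tree Plant 120 > Shelter 90.
Meals takes 3 to reach its cap of 3 — 55 left.
Cleanup: +15 to 15 (cap) — 40 left.
Blood Drive takes 16 to reach its cap of 16 — 24 left.
Give Tree Plant 15 to hit its cap of 15 — 9 left.
Shelter: +9 (room for 18) → 9. Pool exhausted.
Total = 120×15 + 90×9 + 140×16 + 160×3 + 150×15 = 7580.

7580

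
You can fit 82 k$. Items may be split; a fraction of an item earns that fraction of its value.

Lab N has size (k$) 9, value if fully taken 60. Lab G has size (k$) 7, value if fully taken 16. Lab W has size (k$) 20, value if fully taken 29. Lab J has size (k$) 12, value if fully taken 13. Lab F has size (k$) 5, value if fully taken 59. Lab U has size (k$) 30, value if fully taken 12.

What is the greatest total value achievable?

Sort by value density: Lab F 59/5≈11.8, Lab N 60/9≈6.67, Lab G 16/7≈2.29, Lab W 29/20≈1.45, Lab J 13/12≈1.08, Lab U 12/30≈0.4.
All 5 k$ of Lab F fit (value 59) → 77 remain.
Lab N: take in full, 9 k$ for value 60 → 68 left.
Take all of Lab G (7 k$, value 16) → 61 k$ left.
All 20 k$ of Lab W fit (value 29) → 41 remain.
Take all of Lab J (12 k$, value 13) → 29 k$ left.
Fill the last 29 k$ with part of Lab U: 29/30 of it earns 11.6.
Total value = 188.6.

188.6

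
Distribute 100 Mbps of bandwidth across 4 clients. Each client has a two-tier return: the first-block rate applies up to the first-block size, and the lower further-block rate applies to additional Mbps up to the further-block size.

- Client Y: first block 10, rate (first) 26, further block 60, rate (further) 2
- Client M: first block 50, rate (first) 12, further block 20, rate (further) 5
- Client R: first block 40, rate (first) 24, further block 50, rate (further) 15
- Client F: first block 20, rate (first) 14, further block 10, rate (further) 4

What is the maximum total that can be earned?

Rank every tier by rate: Client Y/tier1 26 > Client R/tier1 24 > Client R/tier2 15 > Client F/tier1 14 > Client M/tier1 12 > Client M/tier2 5 > Client F/tier2 4 > Client Y/tier2 2.
Client Y/tier1 (26): +10 — 90 left.
Client R tier1 at 24: fill all 40 — 50 left.
Fill Client R tier2 block (50 at 15) — 0 left.
Total = 26×10 + 24×40 + 15×50 = 1970.

1970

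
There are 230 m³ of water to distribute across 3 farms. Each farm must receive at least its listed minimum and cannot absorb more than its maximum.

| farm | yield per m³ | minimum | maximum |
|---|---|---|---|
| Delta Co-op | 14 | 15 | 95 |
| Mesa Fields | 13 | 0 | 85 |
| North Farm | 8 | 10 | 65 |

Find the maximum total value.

Meeting every minimum uses 15+0+10 = 25 m³, leaving 205.
Rank by yield per m³: Delta Co-op 14 > Mesa Fields 13 > North Farm 8.
Delta Co-op: +80 to 95 (cap) → 125 left.
Mesa Fields: +85 to 85 (cap) → 40 left.
Only 40 left; North Farm takes them to reach 50.
Total = 14×95 + 13×85 + 8×50 = 2835.

2835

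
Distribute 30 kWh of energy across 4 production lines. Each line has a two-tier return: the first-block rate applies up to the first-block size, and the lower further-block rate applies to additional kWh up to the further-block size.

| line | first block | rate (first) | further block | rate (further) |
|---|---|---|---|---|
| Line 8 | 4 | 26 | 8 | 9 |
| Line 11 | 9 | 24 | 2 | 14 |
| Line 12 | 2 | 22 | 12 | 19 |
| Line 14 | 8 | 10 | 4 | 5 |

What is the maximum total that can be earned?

Treat each block as its own option and order by rate: Line 8/first 26 > Line 11/first 24 > Line 12/first 22 > Line 12/second 19 > Line 11/second 14 > Line 14/first 10 > Line 8/second 9 > Line 14/second 5.
Line 8/first (26): +4 — 26 left.
Fill Line 11 first block (9 at 24) — 17 left.
Fill Line 12 first block (2 at 22) — 15 left.
Fill Line 12 second block (12 at 19) — 3 left.
Line 11 second at 14: fill all 2 — 1 left.
Line 14/first: +1 of 8 at 10; pool empty.
Total = 26×4 + 24×9 + 22×2 + 19×12 + 14×2 + 10×1 = 630.

630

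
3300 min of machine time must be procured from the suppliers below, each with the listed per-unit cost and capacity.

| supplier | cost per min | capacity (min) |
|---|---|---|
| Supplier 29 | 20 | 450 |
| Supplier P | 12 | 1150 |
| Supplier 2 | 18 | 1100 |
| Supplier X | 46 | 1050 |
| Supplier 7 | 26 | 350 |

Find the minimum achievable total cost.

Use suppliers in increasing cost order.
Take 1150 from Supplier P at 12 → need 2150 more.
Take 1100 from Supplier 2 at 18 → need 1050 more.
Take 450 from Supplier 29 at 20 → need 600 more.
Supplier 7 (26): use full 350 → 250 min to go.
Take 250 from Supplier X at 46 to finish.
Cost = 1150×12 + 1100×18 + 450×20 + 350×26 + 250×46 = 63200.

63200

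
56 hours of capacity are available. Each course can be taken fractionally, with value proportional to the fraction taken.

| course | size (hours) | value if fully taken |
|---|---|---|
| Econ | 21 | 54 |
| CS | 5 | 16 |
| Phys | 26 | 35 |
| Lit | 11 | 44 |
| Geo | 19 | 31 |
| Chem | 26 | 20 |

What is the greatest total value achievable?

Rank by value-to-size ratio: Lit 44/11≈4, CS 16/5≈3.2, Econ 54/21≈2.57, Geo 31/19≈1.63, Phys 35/26≈1.35, Chem 20/26≈0.769.
All 11 hours of Lit fit (value 44) ; 45 remain.
All 5 hours of CS fit (value 16) ; 40 remain.
Take all of Econ (21 hours, value 54) ; 19 hours left.
Take all of Geo (19 hours, value 31) ; 0 hours left.
Total value = 145.

145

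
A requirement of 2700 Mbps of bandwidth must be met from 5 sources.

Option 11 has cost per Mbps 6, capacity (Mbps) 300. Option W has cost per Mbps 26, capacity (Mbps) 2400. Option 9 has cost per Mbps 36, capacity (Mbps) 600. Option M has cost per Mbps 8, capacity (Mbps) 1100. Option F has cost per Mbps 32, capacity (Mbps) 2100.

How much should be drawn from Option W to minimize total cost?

Cheapest first:
Option 11 (6): use full 300 → 2400 Mbps to go.
Option M at 8: take all 1100 Mbps → 1300 still needed.
Take 1300 from Option W at 26 to finish.
Option F, Option 9: unused.

1300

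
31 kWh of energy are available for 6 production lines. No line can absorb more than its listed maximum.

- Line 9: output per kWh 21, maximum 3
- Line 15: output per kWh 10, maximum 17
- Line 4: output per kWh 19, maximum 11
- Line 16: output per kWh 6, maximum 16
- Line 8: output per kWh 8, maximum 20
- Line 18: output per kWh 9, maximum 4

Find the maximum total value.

Rank by output per kWh: Line 9 21 > Line 4 19 > Line 15 10 > Line 18 9 > Line 8 8 > Line 16 6.
Give Line 9 3 to hit its cap of 3 — 28 left.
Give Line 4 11 to hit its cap of 11 — 17 left.
Give Line 15 17 to hit its cap of 17 — 0 left.
Total = 21×3 + 10×17 + 19×11 = 442.

442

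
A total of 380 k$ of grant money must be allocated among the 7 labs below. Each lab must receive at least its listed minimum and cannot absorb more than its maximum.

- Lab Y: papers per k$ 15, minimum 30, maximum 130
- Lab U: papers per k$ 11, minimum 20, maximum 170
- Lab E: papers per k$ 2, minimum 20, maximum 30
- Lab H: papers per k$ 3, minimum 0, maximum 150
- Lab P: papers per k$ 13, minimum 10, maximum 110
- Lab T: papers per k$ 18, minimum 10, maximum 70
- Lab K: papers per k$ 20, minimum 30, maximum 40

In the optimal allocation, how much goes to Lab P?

100

Meeting every minimum uses 30+20+20+0+10+10+30 = 120 k$, leaving 260.
Order the labs by papers per k$: Lab K 20 > Lab T 18 > Lab Y 15 > Lab P 13 > Lab U 11 > Lab H 3 > Lab E 2.
Lab K takes 10 more to reach its cap of 40 → 250 left.
Give Lab T 60 more to hit its cap of 70 → 190 left.
Lab Y: +100 to 130 (cap) → 90 left.
Only 90 left; Lab P takes them to reach 100.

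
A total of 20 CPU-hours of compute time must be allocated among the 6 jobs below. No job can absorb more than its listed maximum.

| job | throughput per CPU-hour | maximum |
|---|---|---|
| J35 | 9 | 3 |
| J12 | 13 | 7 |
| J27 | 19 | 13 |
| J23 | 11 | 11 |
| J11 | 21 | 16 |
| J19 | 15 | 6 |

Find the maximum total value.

412

Order the jobs by throughput per CPU-hour: J11 21 > J27 19 > J19 15 > J12 13 > J23 11 > J35 9.
J11 takes 16 to reach its cap of 16 — 4 left.
J27 has room for 13 but only 4 remain, so it gets 4.
Total = 19×4 + 21×16 = 412.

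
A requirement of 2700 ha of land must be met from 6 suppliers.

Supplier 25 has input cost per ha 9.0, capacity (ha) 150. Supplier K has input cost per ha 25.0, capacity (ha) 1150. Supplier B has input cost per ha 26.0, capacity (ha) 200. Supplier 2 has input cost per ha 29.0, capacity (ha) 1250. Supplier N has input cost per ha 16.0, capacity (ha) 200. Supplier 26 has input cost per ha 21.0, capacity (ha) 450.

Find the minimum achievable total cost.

Fill from the cheapest supplier first.
Take 150 from Supplier 25 at 9.0 — need 2550 more.
Supplier N at 16.0: take all 200 ha — 2350 still needed.
Take 450 from Supplier 26 at 21.0 — need 1900 more.
Take 1150 from Supplier K at 25.0 — need 750 more.
Take 200 from Supplier B at 26.0 — need 550 more.
Take 550 from Supplier 2 at 29.0 to finish.
Cost = 150×9.0 + 200×16.0 + 450×21.0 + 1150×25.0 + 200×26.0 + 550×29.0 = 63900.

63900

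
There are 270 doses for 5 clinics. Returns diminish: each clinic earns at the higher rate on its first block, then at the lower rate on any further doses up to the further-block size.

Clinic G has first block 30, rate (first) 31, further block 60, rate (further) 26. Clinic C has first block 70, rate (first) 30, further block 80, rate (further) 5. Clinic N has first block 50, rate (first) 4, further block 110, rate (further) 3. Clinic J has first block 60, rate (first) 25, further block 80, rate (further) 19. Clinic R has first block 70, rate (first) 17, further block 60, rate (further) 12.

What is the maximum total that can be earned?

7040

Rank every tier by rate: Clinic G/tier1 31 > Clinic C/tier1 30 > Clinic G/tier2 26 > Clinic J/tier1 25 > Clinic J/tier2 19 > Clinic R/tier1 17 > Clinic R/tier2 12 > Clinic C/tier2 5 > Clinic N/tier1 4 > Clinic N/tier2 3.
Clinic G tier1 at 31: fill all 30 ; 240 left.
Clinic C tier1 at 30: fill all 70 ; 170 left.
Fill Clinic G tier2 block (60 at 26) ; 110 left.
Clinic J/tier1 (25): +60 ; 50 left.
50 remain; put them into Clinic J tier2 at 19.
Total = 31×30 + 30×70 + 26×60 + 25×60 + 19×50 = 7040.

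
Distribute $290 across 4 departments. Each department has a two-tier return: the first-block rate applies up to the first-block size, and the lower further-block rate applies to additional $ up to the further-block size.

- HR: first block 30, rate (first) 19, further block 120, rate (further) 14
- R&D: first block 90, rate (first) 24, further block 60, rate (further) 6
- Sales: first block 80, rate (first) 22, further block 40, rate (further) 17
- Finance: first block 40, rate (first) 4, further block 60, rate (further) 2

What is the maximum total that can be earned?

5870

Rank every tier by rate: R&D/first 24 > Sales/first 22 > HR/first 19 > Sales/second 17 > HR/second 14 > R&D/second 6 > Finance/first 4 > Finance/second 2.
R&D/first (24): +90 → 200 left.
Sales/first (22): +80 → 120 left.
Fill HR first block (30 at 19) → 90 left.
Sales second at 17: fill all 40 → 50 left.
HR/second: +50 of 120 at 14; pool empty.
Total = 24×90 + 22×80 + 19×30 + 17×40 + 14×50 = 5870.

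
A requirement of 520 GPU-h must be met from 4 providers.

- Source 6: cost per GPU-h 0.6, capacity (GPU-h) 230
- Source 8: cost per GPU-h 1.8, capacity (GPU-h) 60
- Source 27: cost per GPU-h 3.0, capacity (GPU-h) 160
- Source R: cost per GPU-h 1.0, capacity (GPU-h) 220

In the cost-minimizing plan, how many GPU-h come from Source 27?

10

Use providers in increasing cost order.
Source 6 (0.6): use full 230 ; 290 GPU-h to go.
Source R at 1.0: take all 220 GPU-h ; 70 still needed.
Take 60 from Source 8 at 1.8 ; need 10 more.
Take 10 from Source 27 at 3.0 to finish.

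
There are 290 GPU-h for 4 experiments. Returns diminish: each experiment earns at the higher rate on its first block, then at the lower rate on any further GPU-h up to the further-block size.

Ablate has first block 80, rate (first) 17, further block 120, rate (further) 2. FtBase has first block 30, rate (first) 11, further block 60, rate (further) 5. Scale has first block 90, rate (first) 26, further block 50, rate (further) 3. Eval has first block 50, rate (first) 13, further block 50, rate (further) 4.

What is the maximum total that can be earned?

Order all 8 blocks by rate: Scale/tier1 26 > Ablate/tier1 17 > Eval/tier1 13 > FtBase/tier1 11 > FtBase/tier2 5 > Eval/tier2 4 > Scale/tier2 3 > Ablate/tier2 2.
Scale tier1 at 26: fill all 90 — 200 left.
Ablate tier1 at 17: fill all 80 — 120 left.
Fill Eval tier1 block (50 at 13) — 70 left.
Fill FtBase tier1 block (30 at 11) — 40 left.
FtBase/tier2: +40 of 60 at 5; pool empty.
Total = 26×90 + 17×80 + 13×50 + 11×30 + 5×40 = 4880.

4880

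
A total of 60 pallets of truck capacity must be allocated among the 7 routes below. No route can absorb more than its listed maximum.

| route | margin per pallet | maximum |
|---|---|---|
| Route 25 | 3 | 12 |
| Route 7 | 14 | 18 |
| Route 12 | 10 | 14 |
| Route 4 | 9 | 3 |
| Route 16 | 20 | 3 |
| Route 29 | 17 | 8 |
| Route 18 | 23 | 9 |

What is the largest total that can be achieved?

837

Highest margin per pallet first: Route 18 23 > Route 16 20 > Route 29 17 > Route 7 14 > Route 12 10 > Route 4 9 > Route 25 3.
Route 18 takes 9 to reach its cap of 9 → 51 left.
Give Route 16 3 to hit its cap of 3 → 48 left.
Give Route 29 8 to hit its cap of 8 → 40 left.
Route 7: +18 to 18 (cap) → 22 left.
Give Route 12 14 to hit its cap of 14 → 8 left.
Give Route 4 3 to hit its cap of 3 → 5 left.
Route 25 has room for 12 but only 5 remain, so it gets 5.
Total = 3×5 + 14×18 + 10×14 + 9×3 + 20×3 + 17×8 + 23×9 = 837.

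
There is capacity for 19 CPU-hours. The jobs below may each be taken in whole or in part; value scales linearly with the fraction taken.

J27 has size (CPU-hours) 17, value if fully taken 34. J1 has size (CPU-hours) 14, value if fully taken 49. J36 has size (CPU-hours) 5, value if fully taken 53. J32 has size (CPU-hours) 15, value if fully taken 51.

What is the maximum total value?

Rank by value-to-size ratio: J36 53/5≈10.6, J1 49/14≈3.5, J32 51/15≈3.4, J27 34/17≈2.
All 5 CPU-hours of J36 fit (value 53) — 14 remain.
Take all of J1 (14 CPU-hours, value 49) — 0 CPU-hours left.
Total value = 102.

102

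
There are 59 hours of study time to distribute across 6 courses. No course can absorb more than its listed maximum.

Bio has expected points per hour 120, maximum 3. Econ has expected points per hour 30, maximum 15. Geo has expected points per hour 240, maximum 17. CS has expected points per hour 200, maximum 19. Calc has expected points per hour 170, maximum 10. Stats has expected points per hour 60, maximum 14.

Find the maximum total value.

Rank by expected points per hour: Geo 240 > CS 200 > Calc 170 > Bio 120 > Stats 60 > Econ 30.
Geo takes 17 to reach its cap of 17 → 42 left.
CS: +19 to 19 (cap) → 23 left.
Calc takes 10 to reach its cap of 10 → 13 left.
Bio takes 3 to reach its cap of 3 → 10 left.
Stats: +10 (room for 14) → 10. Pool exhausted.
Total = 120×3 + 240×17 + 200×19 + 170×10 + 60×10 = 10540.

10540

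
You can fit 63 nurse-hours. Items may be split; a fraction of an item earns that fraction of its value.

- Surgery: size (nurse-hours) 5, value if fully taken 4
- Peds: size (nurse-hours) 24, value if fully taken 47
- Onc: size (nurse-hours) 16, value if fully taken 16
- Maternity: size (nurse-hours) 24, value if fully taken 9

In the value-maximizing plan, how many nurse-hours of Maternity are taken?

Best value per unit of size first: Peds 47/24≈1.96, Onc 16/16≈1, Surgery 4/5≈0.8, Maternity 9/24≈0.375.
All 24 nurse-hours of Peds fit (value 47) → 39 remain.
Onc: take in full, 16 nurse-hours for value 16 → 23 left.
Take all of Surgery (5 nurse-hours, value 4) → 18 nurse-hours left.
18 nurse-hours left: a 18/24 share of Maternity gives 9×18/24 = 6.75.

18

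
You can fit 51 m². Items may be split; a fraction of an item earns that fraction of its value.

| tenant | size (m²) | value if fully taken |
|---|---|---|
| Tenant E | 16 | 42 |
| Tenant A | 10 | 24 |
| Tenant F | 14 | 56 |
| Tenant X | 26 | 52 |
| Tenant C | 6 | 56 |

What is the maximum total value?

Best value per unit of size first: Tenant C 56/6≈9.33, Tenant F 56/14≈4, Tenant E 42/16≈2.62, Tenant A 24/10≈2.4, Tenant X 52/26≈2.
Tenant C: take in full, 6 m² for value 56 ; 45 left.
Tenant F: take in full, 14 m² for value 56 ; 31 left.
Take all of Tenant E (16 m², value 42) ; 15 m² left.
All 10 m² of Tenant A fit (value 24) ; 5 remain.
Only 5 m² remain; take 5/26 of Tenant X for value 52×5/26 = 10.
Total value = 188.

188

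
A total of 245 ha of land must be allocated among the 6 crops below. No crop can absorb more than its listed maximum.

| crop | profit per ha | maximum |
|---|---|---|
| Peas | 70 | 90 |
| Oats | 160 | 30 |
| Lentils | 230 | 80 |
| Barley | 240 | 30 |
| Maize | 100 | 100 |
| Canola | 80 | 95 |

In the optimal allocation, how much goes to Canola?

Order the crops by profit per ha: Barley 240 > Lentils 230 > Oats 160 > Maize 100 > Canola 80 > Peas 70.
Give Barley 30 to hit its cap of 30 → 215 left.
Give Lentils 80 to hit its cap of 80 → 135 left.
Give Oats 30 to hit its cap of 30 → 105 left.
Maize: +100 to 100 (cap) → 5 left.
Only 5 left; Canola takes them to reach 5.

5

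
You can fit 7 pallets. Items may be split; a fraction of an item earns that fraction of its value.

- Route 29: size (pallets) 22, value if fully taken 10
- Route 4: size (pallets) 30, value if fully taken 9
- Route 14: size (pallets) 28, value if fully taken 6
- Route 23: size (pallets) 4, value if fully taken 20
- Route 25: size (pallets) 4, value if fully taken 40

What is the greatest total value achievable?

Rank by value-to-size ratio: Route 25 40/4≈10, Route 23 20/4≈5, Route 29 10/22≈0.455, Route 4 9/30≈0.3, Route 14 6/28≈0.214.
Route 25: take in full, 4 pallets for value 40 ; 3 left.
Fill the last 3 pallets with part of Route 23: 3/4 of it earns 15.
Total value = 55.

55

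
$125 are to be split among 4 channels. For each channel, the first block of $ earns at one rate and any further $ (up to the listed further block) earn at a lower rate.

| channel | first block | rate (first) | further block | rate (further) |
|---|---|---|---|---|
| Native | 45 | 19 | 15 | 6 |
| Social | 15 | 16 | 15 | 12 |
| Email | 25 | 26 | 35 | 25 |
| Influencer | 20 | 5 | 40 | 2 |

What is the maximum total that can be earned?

2680

Order all 8 blocks by rate: Email/first 26 > Email/second 25 > Native/first 19 > Social/first 16 > Social/second 12 > Native/second 6 > Influencer/first 5 > Influencer/second 2.
Email/first (26): +25 → 100 left.
Email second at 25: fill all 35 → 65 left.
Native/first (19): +45 → 20 left.
Social first at 16: fill all 15 → 5 left.
5 remain; put them into Social second at 12.
Total = 26×25 + 25×35 + 19×45 + 16×15 + 12×5 = 2680.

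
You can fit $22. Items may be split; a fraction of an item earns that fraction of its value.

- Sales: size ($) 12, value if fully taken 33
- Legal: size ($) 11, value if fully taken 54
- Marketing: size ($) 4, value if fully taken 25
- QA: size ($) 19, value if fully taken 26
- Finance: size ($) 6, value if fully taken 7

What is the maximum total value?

98.25

Rank by value-to-size ratio: Marketing 25/4≈6.25, Legal 54/11≈4.91, Sales 33/12≈2.75, QA 26/19≈1.37, Finance 7/6≈1.17.
All 4 $ of Marketing fit (value 25) ; 18 remain.
All 11 $ of Legal fit (value 54) ; 7 remain.
Only 7 $ remain; take 7/12 of Sales for value 33×7/12 = 19.25.
Total value = 98.25.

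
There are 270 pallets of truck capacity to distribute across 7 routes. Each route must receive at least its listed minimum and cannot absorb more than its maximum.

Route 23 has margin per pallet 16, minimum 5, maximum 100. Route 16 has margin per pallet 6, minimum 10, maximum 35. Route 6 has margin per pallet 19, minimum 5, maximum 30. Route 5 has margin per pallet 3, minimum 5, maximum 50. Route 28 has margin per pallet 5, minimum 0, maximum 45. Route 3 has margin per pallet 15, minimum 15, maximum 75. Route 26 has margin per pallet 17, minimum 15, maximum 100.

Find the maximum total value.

4320

Meeting every minimum uses 5+10+5+5+0+15+15 = 55 pallets, leaving 215.
Rank by margin per pallet: Route 6 19 > Route 26 17 > Route 23 16 > Route 3 15 > Route 16 6 > Route 28 5 > Route 5 3.
Route 6: +25 to 30 (cap) — 190 left.
Route 26: +85 to 100 (cap) — 105 left.
Give Route 23 95 more to hit its cap of 100 — 10 left.
Only 10 left; Route 3 takes them to reach 25.
Total = 16×100 + 6×10 + 19×30 + 3×5 + 15×25 + 17×100 = 4320.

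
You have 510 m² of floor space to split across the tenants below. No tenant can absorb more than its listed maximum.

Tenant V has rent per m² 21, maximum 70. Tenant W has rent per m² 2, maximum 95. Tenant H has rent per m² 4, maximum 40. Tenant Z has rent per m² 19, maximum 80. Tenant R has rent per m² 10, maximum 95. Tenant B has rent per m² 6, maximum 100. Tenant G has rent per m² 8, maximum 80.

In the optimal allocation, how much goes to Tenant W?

45

Highest rent per m² first: Tenant V 21 > Tenant Z 19 > Tenant R 10 > Tenant G 8 > Tenant B 6 > Tenant H 4 > Tenant W 2.
Give Tenant V 70 to hit its cap of 70 ; 440 left.
Tenant Z takes 80 to reach its cap of 80 ; 360 left.
Give Tenant R 95 to hit its cap of 95 ; 265 left.
Give Tenant G 80 to hit its cap of 80 ; 185 left.
Tenant B: +100 to 100 (cap) ; 85 left.
Tenant H: +40 to 40 (cap) ; 45 left.
Tenant W: +45 (room for 95) → 45. Pool exhausted.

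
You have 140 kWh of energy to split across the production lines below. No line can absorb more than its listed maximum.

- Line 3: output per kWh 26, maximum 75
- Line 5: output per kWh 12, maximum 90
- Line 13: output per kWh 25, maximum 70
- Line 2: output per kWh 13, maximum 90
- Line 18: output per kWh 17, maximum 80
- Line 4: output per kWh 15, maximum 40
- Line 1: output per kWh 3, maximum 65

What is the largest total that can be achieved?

3575

Highest output per kWh first: Line 3 26 > Line 13 25 > Line 18 17 > Line 4 15 > Line 2 13 > Line 5 12 > Line 1 3.
Give Line 3 75 to hit its cap of 75 ; 65 left.
Only 65 left; Line 13 takes them to reach 65.
Total = 26×75 + 25×65 = 3575.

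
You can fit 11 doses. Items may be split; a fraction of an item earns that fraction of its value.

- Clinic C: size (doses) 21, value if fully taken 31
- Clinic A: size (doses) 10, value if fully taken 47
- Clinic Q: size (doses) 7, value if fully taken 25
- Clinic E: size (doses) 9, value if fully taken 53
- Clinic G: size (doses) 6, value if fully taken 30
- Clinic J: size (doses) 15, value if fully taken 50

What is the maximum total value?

Sort by value density: Clinic E 53/9≈5.89, Clinic G 30/6≈5, Clinic A 47/10≈4.7, Clinic Q 25/7≈3.57, Clinic J 50/15≈3.33, Clinic C 31/21≈1.48.
All 9 doses of Clinic E fit (value 53) ; 2 remain.
Fill the last 2 doses with part of Clinic G: 2/6 of it earns 10.
Total value = 63.

63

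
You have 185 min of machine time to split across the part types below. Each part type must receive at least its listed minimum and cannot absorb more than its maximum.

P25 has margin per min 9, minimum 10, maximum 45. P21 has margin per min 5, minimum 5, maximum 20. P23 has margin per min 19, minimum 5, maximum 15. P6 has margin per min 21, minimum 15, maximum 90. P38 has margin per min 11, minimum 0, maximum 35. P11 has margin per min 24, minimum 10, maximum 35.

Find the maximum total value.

Meeting every minimum uses 10+5+5+15+0+10 = 45 min, leaving 140.
Order the part types by margin per min: P11 24 > P6 21 > P23 19 > P38 11 > P25 9 > P21 5.
P11 takes 25 more to reach its cap of 35 ; 115 left.
P6: +75 to 90 (cap) ; 40 left.
P23 takes 10 more to reach its cap of 15 ; 30 left.
Only 30 left; P38 takes them to reach 30.
Total = 9×10 + 5×5 + 19×15 + 21×90 + 11×30 + 24×35 = 3460.

3460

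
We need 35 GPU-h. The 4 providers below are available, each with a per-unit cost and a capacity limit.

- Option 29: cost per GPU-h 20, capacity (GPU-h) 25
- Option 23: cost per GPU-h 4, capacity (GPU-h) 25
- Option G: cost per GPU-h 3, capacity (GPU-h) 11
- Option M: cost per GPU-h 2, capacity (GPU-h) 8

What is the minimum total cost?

113

Cheapest first:
Option M (2): use full 8 → 27 GPU-h to go.
Take 11 from Option G at 3 → need 16 more.
Option 23 at 4: take 16 of its 25 → requirement met.
Option 29: unused.
Cost = 8×2 + 11×3 + 16×4 = 113.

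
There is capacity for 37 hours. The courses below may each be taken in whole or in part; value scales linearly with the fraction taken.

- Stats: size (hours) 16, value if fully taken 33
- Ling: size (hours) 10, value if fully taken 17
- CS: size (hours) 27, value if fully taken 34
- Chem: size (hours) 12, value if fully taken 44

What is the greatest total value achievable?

92.3

Rank by value-to-size ratio: Chem 44/12≈3.67, Stats 33/16≈2.06, Ling 17/10≈1.7, CS 34/27≈1.26.
Chem: take in full, 12 hours for value 44 — 25 left.
All 16 hours of Stats fit (value 33) — 9 remain.
Fill the last 9 hours with part of Ling: 9/10 of it earns 15.3.
Total value = 92.3.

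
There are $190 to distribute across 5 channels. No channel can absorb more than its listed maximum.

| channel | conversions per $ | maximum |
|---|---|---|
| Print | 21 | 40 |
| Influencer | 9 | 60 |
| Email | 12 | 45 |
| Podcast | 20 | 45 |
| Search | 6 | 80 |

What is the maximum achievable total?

Rank by conversions per $: Print 21 > Podcast 20 > Email 12 > Influencer 9 > Search 6.
Print: +40 to 40 (cap) — 150 left.
Podcast: +45 to 45 (cap) — 105 left.
Email takes 45 to reach its cap of 45 — 60 left.
Give Influencer 60 to hit its cap of 60 — 0 left.
Total = 21×40 + 9×60 + 12×45 + 20×45 = 2820.

2820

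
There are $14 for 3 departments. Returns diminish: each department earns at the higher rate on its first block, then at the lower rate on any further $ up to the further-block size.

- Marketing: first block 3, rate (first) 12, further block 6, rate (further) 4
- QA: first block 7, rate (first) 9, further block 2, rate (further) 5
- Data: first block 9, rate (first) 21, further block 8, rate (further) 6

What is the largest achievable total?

Treat each block as its own option and order by rate: Data/tier1 21 > Marketing/tier1 12 > QA/tier1 9 > Data/tier2 6 > QA/tier2 5 > Marketing/tier2 4.
Data/tier1 (21): +9 — 5 left.
Marketing tier1 at 12: fill all 3 — 2 left.
QA/tier1: +2 of 7 at 9; pool empty.
Total = 21×9 + 12×3 + 9×2 = 243.

243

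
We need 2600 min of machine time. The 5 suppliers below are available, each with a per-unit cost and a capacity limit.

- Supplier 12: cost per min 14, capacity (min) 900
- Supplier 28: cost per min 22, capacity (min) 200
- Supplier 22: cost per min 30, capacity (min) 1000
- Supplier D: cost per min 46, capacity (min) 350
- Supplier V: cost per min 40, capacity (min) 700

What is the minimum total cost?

Cheapest first:
Supplier 12 (14): use full 900 — 1700 min to go.
Supplier 28 (22): use full 200 — 1500 min to go.
Supplier 22 (30): use full 1000 — 500 min to go.
Supplier V (40): take the remaining 500 — done.
Supplier D: unused.
Cost = 900×14 + 200×22 + 1000×30 + 500×40 = 67000.

67000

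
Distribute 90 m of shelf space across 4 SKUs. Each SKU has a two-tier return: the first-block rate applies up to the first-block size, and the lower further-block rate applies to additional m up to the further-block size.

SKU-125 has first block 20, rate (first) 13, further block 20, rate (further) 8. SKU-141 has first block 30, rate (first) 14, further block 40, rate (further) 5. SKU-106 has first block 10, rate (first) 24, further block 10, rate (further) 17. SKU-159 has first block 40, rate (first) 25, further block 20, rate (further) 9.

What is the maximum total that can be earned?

1830

Order all 8 blocks by rate: SKU-159/T1 25 > SKU-106/T1 24 > SKU-106/T2 17 > SKU-141/T1 14 > SKU-125/T1 13 > SKU-159/T2 9 > SKU-125/T2 8 > SKU-141/T2 5.
Fill SKU-159 T1 block (40 at 25) — 50 left.
Fill SKU-106 T1 block (10 at 24) — 40 left.
SKU-106/T2 (17): +10 — 30 left.
SKU-141 T1 at 14: fill all 30 — 0 left.
Total = 25×40 + 24×10 + 17×10 + 14×30 = 1830.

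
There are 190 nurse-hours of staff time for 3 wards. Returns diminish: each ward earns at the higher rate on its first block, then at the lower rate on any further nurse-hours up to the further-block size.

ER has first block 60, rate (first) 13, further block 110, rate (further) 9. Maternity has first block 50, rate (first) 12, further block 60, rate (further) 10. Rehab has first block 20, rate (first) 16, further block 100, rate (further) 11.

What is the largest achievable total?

2360

Order all 6 blocks by rate: Rehab/tier1 16 > ER/tier1 13 > Maternity/tier1 12 > Rehab/tier2 11 > Maternity/tier2 10 > ER/tier2 9.
Rehab/tier1 (16): +20 ; 170 left.
ER/tier1 (13): +60 ; 110 left.
Maternity/tier1 (12): +50 ; 60 left.
Rehab tier2 at 11: only 60 left, fill 60.
Total = 16×20 + 13×60 + 12×50 + 11×60 = 2360.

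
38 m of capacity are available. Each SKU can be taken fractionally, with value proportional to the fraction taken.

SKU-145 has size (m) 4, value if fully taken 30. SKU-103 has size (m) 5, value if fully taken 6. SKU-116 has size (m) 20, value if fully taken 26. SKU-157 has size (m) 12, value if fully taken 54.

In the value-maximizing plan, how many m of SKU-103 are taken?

Best value per unit of size first: SKU-145 30/4≈7.5, SKU-157 54/12≈4.5, SKU-116 26/20≈1.3, SKU-103 6/5≈1.2.
Take all of SKU-145 (4 m, value 30) — 34 m left.
SKU-157: take in full, 12 m for value 54 — 22 left.
All 20 m of SKU-116 fit (value 26) — 2 remain.
Fill the last 2 m with part of SKU-103: 2/5 of it earns 2.4.

2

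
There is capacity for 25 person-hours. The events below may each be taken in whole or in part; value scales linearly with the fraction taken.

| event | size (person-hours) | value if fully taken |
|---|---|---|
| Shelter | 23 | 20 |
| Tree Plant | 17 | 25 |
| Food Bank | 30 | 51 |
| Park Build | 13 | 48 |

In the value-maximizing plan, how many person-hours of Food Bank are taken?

Sort by value density: Park Build 48/13≈3.69, Food Bank 51/30≈1.7, Tree Plant 25/17≈1.47, Shelter 20/23≈0.87.
Park Build: take in full, 13 person-hours for value 48 ; 12 left.
12 person-hours left: a 12/30 share of Food Bank gives 51×12/30 = 20.4.

12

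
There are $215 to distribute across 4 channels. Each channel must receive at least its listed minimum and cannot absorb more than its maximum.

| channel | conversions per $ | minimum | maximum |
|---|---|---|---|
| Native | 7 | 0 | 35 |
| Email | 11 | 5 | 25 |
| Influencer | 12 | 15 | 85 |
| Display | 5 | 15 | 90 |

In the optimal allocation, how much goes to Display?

70

Meeting every minimum uses 0+5+15+15 = 35 $, leaving 180.
Highest conversions per $ first: Influencer 12 > Email 11 > Native 7 > Display 5.
Give Influencer 70 more to hit its cap of 85 — 110 left.
Give Email 20 more to hit its cap of 25 — 90 left.
Native: +35 to 35 (cap) — 55 left.
Display: +55 (room for 75) → 70. Pool exhausted.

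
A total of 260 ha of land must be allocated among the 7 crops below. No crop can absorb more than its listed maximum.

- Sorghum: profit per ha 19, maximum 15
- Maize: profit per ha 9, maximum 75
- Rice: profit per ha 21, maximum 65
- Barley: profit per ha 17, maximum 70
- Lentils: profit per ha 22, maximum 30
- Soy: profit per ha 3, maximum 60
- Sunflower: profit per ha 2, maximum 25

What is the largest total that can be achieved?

4190

Rank by profit per ha: Lentils 22 > Rice 21 > Sorghum 19 > Barley 17 > Maize 9 > Soy 3 > Sunflower 2.
Lentils: +30 to 30 (cap) → 230 left.
Rice: +65 to 65 (cap) → 165 left.
Sorghum: +15 to 15 (cap) → 150 left.
Barley: +70 to 70 (cap) → 80 left.
Maize: +75 to 75 (cap) → 5 left.
Soy has room for 60 but only 5 remain, so it gets 5.
Total = 19×15 + 9×75 + 21×65 + 17×70 + 22×30 + 3×5 = 4190.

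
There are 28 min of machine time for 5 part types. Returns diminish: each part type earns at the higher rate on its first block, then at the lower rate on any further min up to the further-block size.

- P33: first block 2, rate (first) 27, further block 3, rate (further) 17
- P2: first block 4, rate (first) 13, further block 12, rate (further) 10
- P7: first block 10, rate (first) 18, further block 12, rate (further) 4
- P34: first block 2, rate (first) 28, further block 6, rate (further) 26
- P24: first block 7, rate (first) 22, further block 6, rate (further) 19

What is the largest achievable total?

624

Rank every tier by rate: P34/tier1 28 > P33/tier1 27 > P34/tier2 26 > P24/tier1 22 > P24/tier2 19 > P7/tier1 18 > P33/tier2 17 > P2/tier1 13 > P2/tier2 10 > P7/tier2 4.
Fill P34 tier1 block (2 at 28) — 26 left.
P33/tier1 (27): +2 — 24 left.
Fill P34 tier2 block (6 at 26) — 18 left.
P24/tier1 (22): +7 — 11 left.
P24 tier2 at 19: fill all 6 — 5 left.
5 remain; put them into P7 tier1 at 18.
Total = 28×2 + 27×2 + 26×6 + 22×7 + 19×6 + 18×5 = 624.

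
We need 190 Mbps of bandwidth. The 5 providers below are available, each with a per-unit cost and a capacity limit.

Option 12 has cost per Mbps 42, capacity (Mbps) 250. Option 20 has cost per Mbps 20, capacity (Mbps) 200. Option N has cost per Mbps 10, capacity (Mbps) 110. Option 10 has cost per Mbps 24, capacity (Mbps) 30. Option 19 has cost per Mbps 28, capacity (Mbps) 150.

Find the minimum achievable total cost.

Fill from the cheapest provider first.
Option N at 10: take all 110 Mbps — 80 still needed.
Option 20 at 20: take 80 of its 200 — requirement met.
Option 10, Option 19, Option 12: unused.
Cost = 110×10 + 80×20 = 2700.

2700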